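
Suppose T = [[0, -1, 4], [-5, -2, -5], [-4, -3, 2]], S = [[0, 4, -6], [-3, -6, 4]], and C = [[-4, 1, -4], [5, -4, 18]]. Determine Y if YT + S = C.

YT = C − S = [[-4, -3, 2], [8, 2, 14]].
Right-multiplying both sides by T⁻¹ gives Y = (C − S)T⁻¹.
det T = -2; the adjugate gives T⁻¹ = [[19/2, 5, -13/2], [-15, -8, 10], [-7/2, -2, 5/2]].
Y = (C − S)T⁻¹ = [[0, 0, 1], [-3, -4, 3]].

Y = [[0, 0, 1], [-3, -4, 3]]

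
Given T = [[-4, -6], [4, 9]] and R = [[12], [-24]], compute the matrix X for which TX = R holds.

X = [[3], [-4]]

Left-multiplying both sides by T⁻¹ gives X = T⁻¹R.
det T = -12; the adjugate gives T⁻¹ = [[-3/4, -1/2], [1/3, 1/3]].
X = T⁻¹R = [[-3/4, -1/2], [1/3, 1/3]] · [[12], [-24]] = [[3], [-4]].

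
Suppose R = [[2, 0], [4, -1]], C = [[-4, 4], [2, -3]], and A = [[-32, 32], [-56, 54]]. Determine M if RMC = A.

M = [[4, 0], [1, -2]]

Isolating M: multiply by R⁻¹ from the left and C⁻¹ from the right, so M = R⁻¹AC⁻¹.
R has determinant -2; R⁻¹ = [[1/2, 0], [2, -1]].
C has determinant 4; C⁻¹ = [[-3/4, -1], [-1/2, -1]].
R⁻¹A = [[-16, 16], [-8, 10]].
M = (R⁻¹A)C⁻¹ = [[4, 0], [1, -2]].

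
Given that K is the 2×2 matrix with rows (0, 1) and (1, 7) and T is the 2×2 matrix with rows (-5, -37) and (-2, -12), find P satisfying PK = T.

K is on the right of P, so right-multiply by K⁻¹: P = TK⁻¹.
K has determinant -1; K⁻¹ = [[-7, 1], [1, 0]].
P = TK⁻¹ = [[-5, -37], [-2, -12]] · [[-7, 1], [1, 0]] = [[-2, -5], [2, -2]].

P = [[-2, -5], [2, -2]]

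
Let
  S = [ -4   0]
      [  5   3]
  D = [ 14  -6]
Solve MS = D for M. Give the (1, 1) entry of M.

Right-multiplying both sides by S⁻¹ gives M = DS⁻¹.
S has determinant -12; S⁻¹ = [[-1/4, 0], [5/12, 1/3]].
M = DS⁻¹ = [[14, -6]] · [[-1/4, 0], [5/12, 1/3]] = [[-6, -2]].

-6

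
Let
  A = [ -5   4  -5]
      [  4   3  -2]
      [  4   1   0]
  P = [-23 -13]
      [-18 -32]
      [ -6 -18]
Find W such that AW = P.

W = [[-1, -4], [-2, -2], [4, 5]]

A is on the left of W, so left-multiply by A⁻¹: W = A⁻¹P.
det A = -2, so A⁻¹ = [[-1, 5/2, -7/2], [4, -10, 15], [4, -21/2, 31/2]].
W = A⁻¹P = [[-1, 5/2, -7/2], [4, -10, 15], [4, -21/2, 31/2]] · [[-23, -13], [-18, -32], [-6, -18]] = [[-1, -4], [-2, -2], [4, 5]].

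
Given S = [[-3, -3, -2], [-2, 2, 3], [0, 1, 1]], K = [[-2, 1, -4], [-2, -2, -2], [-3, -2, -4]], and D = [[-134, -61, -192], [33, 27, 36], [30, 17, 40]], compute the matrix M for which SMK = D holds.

M = [[-3, 2, -5], [0, -4, -5], [-3, -2, 1]]

Left-multiply by S⁻¹ and right-multiply by K⁻¹: M = S⁻¹DK⁻¹.
det S = 1, so S⁻¹ = [[-1, 1, -5], [2, -3, 13], [-2, 3, -12]].
det K = -2, so K⁻¹ = [[-2, -6, 5], [1, 2, -2], [1, 7/2, -3]].
S⁻¹D = [[17, 3, 28], [23, 18, 28], [7, -1, 12]].
M = (S⁻¹D)K⁻¹ = [[-3, 2, -5], [0, -4, -5], [-3, -2, 1]].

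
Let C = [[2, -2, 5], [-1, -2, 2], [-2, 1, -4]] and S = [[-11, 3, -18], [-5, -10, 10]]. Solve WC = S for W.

Right-multiplying both sides by C⁻¹ gives W = SC⁻¹.
det C = 3, so C⁻¹ = [[2, -1, 2], [-8/3, 2/3, -3], [-5/3, 2/3, -2]].
W = SC⁻¹ = [[-11, 3, -18], [-5, -10, 10]] · [[2, -1, 2], [-8/3, 2/3, -3], [-5/3, 2/3, -2]] = [[0, 1, 5], [0, 5, 0]].

W = [[0, 1, 5], [0, 5, 0]]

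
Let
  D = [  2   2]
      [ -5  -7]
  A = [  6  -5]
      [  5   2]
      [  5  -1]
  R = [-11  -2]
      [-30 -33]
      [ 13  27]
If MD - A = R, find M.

MD = R + A = [[-5, -7], [-25, -31], [18, 26]].
Right-multiplying both sides by D⁻¹ gives M = (R + A)D⁻¹.
D has determinant -4; D⁻¹ = [[7/4, 1/2], [-5/4, -1/2]].
M = (R + A)D⁻¹ = [[0, 1], [-5, 3], [-1, -4]].

M = [[0, 1], [-5, 3], [-1, -4]]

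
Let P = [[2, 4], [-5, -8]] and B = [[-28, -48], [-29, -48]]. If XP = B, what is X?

X = [[-4, 4], [-2, 5]]

P is on the right of X, so right-multiply by P⁻¹: X = BP⁻¹.
P has determinant 4; P⁻¹ = [[-2, -1], [5/4, 1/2]].
X = BP⁻¹ = [[-28, -48], [-29, -48]] · [[-2, -1], [5/4, 1/2]] = [[-4, 4], [-2, 5]].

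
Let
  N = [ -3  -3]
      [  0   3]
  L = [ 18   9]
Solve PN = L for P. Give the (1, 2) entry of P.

Since N sits to the right of P, P = LN⁻¹.
det N = -9; the adjugate gives N⁻¹ = [[-1/3, -1/3], [0, 1/3]].
P = LN⁻¹ = [[18, 9]] · [[-1/3, -1/3], [0, 1/3]] = [[-6, -3]].

-3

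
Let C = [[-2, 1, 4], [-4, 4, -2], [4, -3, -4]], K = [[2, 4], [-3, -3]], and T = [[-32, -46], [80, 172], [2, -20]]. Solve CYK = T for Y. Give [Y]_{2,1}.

5

Isolating Y: multiply by C⁻¹ from the left and K⁻¹ from the right, so Y = C⁻¹TK⁻¹.
det C = 4; the adjugate gives C⁻¹ = [[-11/2, -2, -9/2], [-6, -2, -5], [-1, -1/2, -1]].
K has determinant 6; K⁻¹ = [[-1/2, -2/3], [1/2, 1/3]].
C⁻¹T = [[7, -1], [22, 32], [-10, -20]].
Y = (C⁻¹T)K⁻¹ = [[-4, -5], [5, -4], [-5, 0]].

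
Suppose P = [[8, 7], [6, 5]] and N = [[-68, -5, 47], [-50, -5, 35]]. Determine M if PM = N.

M = [[-5, -5, 5], [-4, 5, 1]]

P is on the left of M, so left-multiply by P⁻¹: M = P⁻¹N.
det P = -2; the adjugate gives P⁻¹ = [[-5/2, 7/2], [3, -4]].
M = P⁻¹N = [[-5/2, 7/2], [3, -4]] · [[-68, -5, 47], [-50, -5, 35]] = [[-5, -5, 5], [-4, 5, 1]].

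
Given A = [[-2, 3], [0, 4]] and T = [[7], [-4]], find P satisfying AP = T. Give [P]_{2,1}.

-1

Since A multiplies P on the left, P = A⁻¹T.
det A = -8, so A⁻¹ = [[-1/2, 3/8], [0, 1/4]].
P = A⁻¹T = [[-1/2, 3/8], [0, 1/4]] · [[7], [-4]] = [[-5], [-1]].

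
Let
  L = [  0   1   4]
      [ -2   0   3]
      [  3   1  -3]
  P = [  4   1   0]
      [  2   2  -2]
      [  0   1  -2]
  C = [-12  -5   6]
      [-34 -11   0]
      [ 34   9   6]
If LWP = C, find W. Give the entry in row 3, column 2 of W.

Isolating W: multiply by L⁻¹ from the left and P⁻¹ from the right, so W = L⁻¹CP⁻¹.
det L = -5, so L⁻¹ = [[3/5, -7/5, -3/5], [-3/5, 12/5, 8/5], [2/5, -3/5, -2/5]].
det P = -4, so P⁻¹ = [[1/2, -1/2, 1/2], [-1, 2, -2], [-1/2, 1, -3/2]].
L⁻¹C = [[20, 7, 0], [-20, -9, 6], [2, 1, 0]].
W = (L⁻¹C)P⁻¹ = [[3, 4, -4], [-4, -2, -1], [0, 1, -1]].

1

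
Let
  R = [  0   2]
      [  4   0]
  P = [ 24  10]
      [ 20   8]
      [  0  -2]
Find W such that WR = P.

Right-multiplying both sides by R⁻¹ gives W = PR⁻¹.
R has determinant -8; R⁻¹ = [[0, 1/4], [1/2, 0]].
W = PR⁻¹ = [[24, 10], [20, 8], [0, -2]] · [[0, 1/4], [1/2, 0]] = [[5, 6], [4, 5], [-1, 0]].

W = [[5, 6], [4, 5], [-1, 0]]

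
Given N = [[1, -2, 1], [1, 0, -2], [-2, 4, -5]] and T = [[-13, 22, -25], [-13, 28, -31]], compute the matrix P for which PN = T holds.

P = [[1, -2, 6], [-4, 1, 5]]

N is on the right of P, so right-multiply by N⁻¹: P = TN⁻¹.
det N = -6, so N⁻¹ = [[-4/3, 1, -2/3], [-3/2, 1/2, -1/2], [-2/3, 0, -1/3]].
P = TN⁻¹ = [[-13, 22, -25], [-13, 28, -31]] · [[-4/3, 1, -2/3], [-3/2, 1/2, -1/2], [-2/3, 0, -1/3]] = [[1, -2, 6], [-4, 1, 5]].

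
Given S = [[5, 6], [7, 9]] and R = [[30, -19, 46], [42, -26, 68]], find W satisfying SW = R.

Since S multiplies W on the left, W = S⁻¹R.
S has determinant 3; S⁻¹ = [[3, -2], [-7/3, 5/3]].
W = S⁻¹R = [[3, -2], [-7/3, 5/3]] · [[30, -19, 46], [42, -26, 68]] = [[6, -5, 2], [0, 1, 6]].

W = [[6, -5, 2], [0, 1, 6]]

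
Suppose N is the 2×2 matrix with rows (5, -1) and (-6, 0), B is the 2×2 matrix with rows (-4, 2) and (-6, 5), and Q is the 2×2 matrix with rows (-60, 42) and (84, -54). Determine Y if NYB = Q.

Y = [[2, 1], [4, -1]]

Isolating Y: multiply by N⁻¹ from the left and B⁻¹ from the right, so Y = N⁻¹QB⁻¹.
det N = -6, so N⁻¹ = [[0, -1/6], [-1, -5/6]].
B has determinant -8; B⁻¹ = [[-5/8, 1/4], [-3/4, 1/2]].
N⁻¹Q = [[-14, 9], [-10, 3]].
Y = (N⁻¹Q)B⁻¹ = [[2, 1], [4, -1]].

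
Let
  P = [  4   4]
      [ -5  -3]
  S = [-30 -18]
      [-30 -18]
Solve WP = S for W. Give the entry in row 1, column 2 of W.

Since P sits to the right of W, W = SP⁻¹.
det P = 8, so P⁻¹ = [[-3/8, -1/2], [5/8, 1/2]].
W = SP⁻¹ = [[-30, -18], [-30, -18]] · [[-3/8, -1/2], [5/8, 1/2]] = [[0, 6], [0, 6]].

6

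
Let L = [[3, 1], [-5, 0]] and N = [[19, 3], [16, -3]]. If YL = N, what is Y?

L is on the right of Y, so right-multiply by L⁻¹: Y = NL⁻¹.
det L = 5; the adjugate gives L⁻¹ = [[0, -1/5], [1, 3/5]].
Y = NL⁻¹ = [[19, 3], [16, -3]] · [[0, -1/5], [1, 3/5]] = [[3, -2], [-3, -5]].

Y = [[3, -2], [-3, -5]]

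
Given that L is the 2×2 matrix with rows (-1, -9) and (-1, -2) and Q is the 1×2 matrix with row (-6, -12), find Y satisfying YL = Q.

L is on the right of Y, so right-multiply by L⁻¹: Y = QL⁻¹.
det L = -7; the adjugate gives L⁻¹ = [[2/7, -9/7], [-1/7, 1/7]].
Y = QL⁻¹ = [[-6, -12]] · [[2/7, -9/7], [-1/7, 1/7]] = [[0, 6]].

Y = [[0, 6]]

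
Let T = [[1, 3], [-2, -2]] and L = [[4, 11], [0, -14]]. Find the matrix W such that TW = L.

Since T multiplies W on the left, W = T⁻¹L.
T has determinant 4; T⁻¹ = [[-1/2, -3/4], [1/2, 1/4]].
W = T⁻¹L = [[-1/2, -3/4], [1/2, 1/4]] · [[4, 11], [0, -14]] = [[-2, 5], [2, 2]].

W = [[-2, 5], [2, 2]]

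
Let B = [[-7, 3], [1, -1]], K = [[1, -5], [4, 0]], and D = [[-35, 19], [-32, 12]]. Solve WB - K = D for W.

W = [[5, 1], [4, 0]]

WB = D + K = [[-34, 14], [-28, 12]].
B is on the right of W, so right-multiply by B⁻¹: W = (D + K)B⁻¹.
det B = 4, so B⁻¹ = [[-1/4, -3/4], [-1/4, -7/4]].
W = (D + K)B⁻¹ = [[5, 1], [4, 0]].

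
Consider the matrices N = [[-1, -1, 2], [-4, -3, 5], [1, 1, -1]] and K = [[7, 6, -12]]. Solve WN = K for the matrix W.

Right-multiplying both sides by N⁻¹ gives W = KN⁻¹.
det N = -1, so N⁻¹ = [[2, -1, -1], [-1, 1, 3], [1, 0, 1]].
W = KN⁻¹ = [[7, 6, -12]] · [[2, -1, -1], [-1, 1, 3], [1, 0, 1]] = [[-4, -1, -1]].

W = [[-4, -1, -1]]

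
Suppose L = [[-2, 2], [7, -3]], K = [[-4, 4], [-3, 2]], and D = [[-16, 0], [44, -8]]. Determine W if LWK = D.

W = [[1, -3], [-3, 5]]

Left-multiply by L⁻¹ and right-multiply by K⁻¹: W = L⁻¹DK⁻¹.
det L = -8, so L⁻¹ = [[3/8, 1/4], [7/8, 1/4]].
K has determinant 4; K⁻¹ = [[1/2, -1], [3/4, -1]].
L⁻¹D = [[5, -2], [-3, -2]].
W = (L⁻¹D)K⁻¹ = [[1, -3], [-3, 5]].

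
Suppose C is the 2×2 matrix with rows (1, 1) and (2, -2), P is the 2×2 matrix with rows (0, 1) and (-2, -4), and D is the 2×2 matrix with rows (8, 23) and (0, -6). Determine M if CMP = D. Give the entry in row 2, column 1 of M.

Isolating M: multiply by C⁻¹ from the left and P⁻¹ from the right, so M = C⁻¹DP⁻¹.
det C = -4, so C⁻¹ = [[1/2, 1/4], [1/2, -1/4]].
det P = 2, so P⁻¹ = [[-2, -1/2], [1, 0]].
C⁻¹D = [[4, 10], [4, 13]].
M = (C⁻¹D)P⁻¹ = [[2, -2], [5, -2]].

5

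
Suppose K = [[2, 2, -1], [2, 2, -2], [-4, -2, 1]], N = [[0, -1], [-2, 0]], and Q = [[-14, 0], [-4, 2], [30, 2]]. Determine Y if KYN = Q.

Y = [[1, 4], [0, 2], [2, 5]]

Y = K⁻¹QN⁻¹ (apply K⁻¹ on the left and N⁻¹ on the right).
det K = 4, so K⁻¹ = [[-1/2, 0, -1/2], [3/2, -1/2, 1/2], [1, -1, 0]].
det N = -2; the adjugate gives N⁻¹ = [[0, -1/2], [-1, 0]].
K⁻¹Q = [[-8, -1], [-4, 0], [-10, -2]].
Y = (K⁻¹Q)N⁻¹ = [[1, 4], [0, 2], [2, 5]].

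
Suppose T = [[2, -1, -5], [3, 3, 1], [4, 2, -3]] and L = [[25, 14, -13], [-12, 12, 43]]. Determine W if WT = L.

T is on the right of W, so right-multiply by T⁻¹: W = LT⁻¹.
T has determinant -5; T⁻¹ = [[11/5, 13/5, -14/5], [-13/5, -14/5, 17/5], [6/5, 8/5, -9/5]].
W = LT⁻¹ = [[25, 14, -13], [-12, 12, 43]] · [[11/5, 13/5, -14/5], [-13/5, -14/5, 17/5], [6/5, 8/5, -9/5]] = [[3, 5, 1], [-6, 4, -3]].

W = [[3, 5, 1], [-6, 4, -3]]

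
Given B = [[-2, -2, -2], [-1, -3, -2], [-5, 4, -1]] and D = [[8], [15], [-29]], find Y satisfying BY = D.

Y = [[2], [-5], [-1]]

Left-multiplying both sides by B⁻¹ gives Y = B⁻¹D.
det B = -2, so B⁻¹ = [[-11/2, 5, 1], [-9/2, 4, 1], [19/2, -9, -2]].
Y = B⁻¹D = [[-11/2, 5, 1], [-9/2, 4, 1], [19/2, -9, -2]] · [[8], [15], [-29]] = [[2], [-5], [-1]].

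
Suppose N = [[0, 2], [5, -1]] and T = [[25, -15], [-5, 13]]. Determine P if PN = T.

Right-multiplying both sides by N⁻¹ gives P = TN⁻¹.
det N = -10, so N⁻¹ = [[1/10, 1/5], [1/2, 0]].
P = TN⁻¹ = [[25, -15], [-5, 13]] · [[1/10, 1/5], [1/2, 0]] = [[-5, 5], [6, -1]].

P = [[-5, 5], [6, -1]]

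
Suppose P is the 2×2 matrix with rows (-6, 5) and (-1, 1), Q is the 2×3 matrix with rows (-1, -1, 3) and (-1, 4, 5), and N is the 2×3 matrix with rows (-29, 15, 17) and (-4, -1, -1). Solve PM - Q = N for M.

M = [[5, 1, 0], [0, 4, 4]]

PM = N + Q = [[-30, 14, 20], [-5, 3, 4]].
P is on the left of M, so left-multiply by P⁻¹: M = P⁻¹(N + Q).
P has determinant -1; P⁻¹ = [[-1, 5], [-1, 6]].
M = P⁻¹(N + Q) = [[5, 1, 0], [0, 4, 4]].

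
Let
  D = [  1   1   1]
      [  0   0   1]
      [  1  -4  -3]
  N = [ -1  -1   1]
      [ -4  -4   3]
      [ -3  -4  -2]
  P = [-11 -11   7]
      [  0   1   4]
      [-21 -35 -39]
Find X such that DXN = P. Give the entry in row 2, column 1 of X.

Left-multiply by D⁻¹ and right-multiply by N⁻¹: X = D⁻¹PN⁻¹.
det D = 5; the adjugate gives D⁻¹ = [[4/5, -1/5, 1/5], [1/5, -4/5, -1/5], [0, 1, 0]].
det N = 1; the adjugate gives N⁻¹ = [[20, -6, 1], [-17, 5, -1], [4, -1, 0]].
D⁻¹P = [[-13, -16, -3], [2, 4, 6], [0, 1, 4]].
X = (D⁻¹P)N⁻¹ = [[0, 1, 3], [-4, 2, -2], [-1, 1, -1]].

-4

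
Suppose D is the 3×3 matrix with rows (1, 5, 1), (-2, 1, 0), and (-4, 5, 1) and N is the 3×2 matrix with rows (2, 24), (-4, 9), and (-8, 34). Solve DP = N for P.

Left-multiplying both sides by D⁻¹ gives P = D⁻¹N.
det D = 5, so D⁻¹ = [[1/5, 0, -1/5], [2/5, 1, -2/5], [-6/5, -5, 11/5]].
P = D⁻¹N = [[1/5, 0, -1/5], [2/5, 1, -2/5], [-6/5, -5, 11/5]] · [[2, 24], [-4, 9], [-8, 34]] = [[2, -2], [0, 5], [0, 1]].

P = [[2, -2], [0, 5], [0, 1]]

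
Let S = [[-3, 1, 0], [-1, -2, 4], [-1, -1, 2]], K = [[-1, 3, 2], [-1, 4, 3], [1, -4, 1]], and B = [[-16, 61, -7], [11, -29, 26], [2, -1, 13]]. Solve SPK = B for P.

Left-multiply by S⁻¹ and right-multiply by K⁻¹: P = S⁻¹BK⁻¹.
det S = -2; the adjugate gives S⁻¹ = [[0, 1, -2], [1, 3, -6], [1/2, 2, -7/2]].
det K = -4, so K⁻¹ = [[-4, 11/4, -1/4], [-1, 3/4, -1/4], [0, 1/4, 1/4]].
S⁻¹B = [[7, -27, 0], [5, -20, -7], [7, -24, 3]].
P = (S⁻¹B)K⁻¹ = [[-1, -1, 5], [0, -3, 2], [-4, 2, 5]].

P = [[-1, -1, 5], [0, -3, 2], [-4, 2, 5]]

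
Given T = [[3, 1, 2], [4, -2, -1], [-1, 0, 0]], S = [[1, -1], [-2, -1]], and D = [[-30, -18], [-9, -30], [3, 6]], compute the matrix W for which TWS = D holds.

W = [[3, 3], [-1, -3], [-3, 5]]

Isolating W: multiply by T⁻¹ from the left and S⁻¹ from the right, so W = T⁻¹DS⁻¹.
det T = -3; the adjugate gives T⁻¹ = [[0, 0, -1], [-1/3, -2/3, -11/3], [2/3, 1/3, 10/3]].
det S = -3, so S⁻¹ = [[1/3, -1/3], [-2/3, -1/3]].
T⁻¹D = [[-3, -6], [5, 4], [-13, -2]].
W = (T⁻¹D)S⁻¹ = [[3, 3], [-1, -3], [-3, 5]].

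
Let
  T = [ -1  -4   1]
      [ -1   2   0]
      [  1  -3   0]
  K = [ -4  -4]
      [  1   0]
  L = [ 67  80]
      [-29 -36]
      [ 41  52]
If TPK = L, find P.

P = T⁻¹LK⁻¹ (apply T⁻¹ on the left and K⁻¹ on the right).
T has determinant 1; T⁻¹ = [[0, -3, -2], [0, -1, -1], [1, -7, -6]].
K has determinant 4; K⁻¹ = [[0, 1], [-1/4, -1]].
T⁻¹L = [[5, 4], [-12, -16], [24, 20]].
P = (T⁻¹L)K⁻¹ = [[-1, 1], [4, 4], [-5, 4]].

P = [[-1, 1], [4, 4], [-5, 4]]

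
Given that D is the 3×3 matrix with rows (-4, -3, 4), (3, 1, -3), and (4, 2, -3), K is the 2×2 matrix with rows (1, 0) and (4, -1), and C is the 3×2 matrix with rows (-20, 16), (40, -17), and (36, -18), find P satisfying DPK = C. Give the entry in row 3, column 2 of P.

Left-multiply by D⁻¹ and right-multiply by K⁻¹: P = D⁻¹CK⁻¹.
D has determinant 5; D⁻¹ = [[3/5, -1/5, 1], [-3/5, -4/5, 0], [2/5, -4/5, 1]].
det K = -1, so K⁻¹ = [[1, 0], [4, -1]].
D⁻¹C = [[16, -5], [-20, 4], [-4, 2]].
P = (D⁻¹C)K⁻¹ = [[-4, 5], [-4, -4], [4, -2]].

-2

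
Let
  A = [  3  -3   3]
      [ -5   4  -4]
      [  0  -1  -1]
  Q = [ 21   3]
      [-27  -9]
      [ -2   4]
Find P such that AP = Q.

Since A multiplies P on the left, P = A⁻¹Q.
A has determinant 6; A⁻¹ = [[-4/3, -1, 0], [-5/6, -1/2, -1/2], [5/6, 1/2, -1/2]].
P = A⁻¹Q = [[-4/3, -1, 0], [-5/6, -1/2, -1/2], [5/6, 1/2, -1/2]] · [[21, 3], [-27, -9], [-2, 4]] = [[-1, 5], [-3, 0], [5, -4]].

P = [[-1, 5], [-3, 0], [5, -4]]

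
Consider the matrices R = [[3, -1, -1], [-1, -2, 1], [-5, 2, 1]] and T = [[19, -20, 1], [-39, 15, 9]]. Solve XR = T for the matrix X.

Since R sits to the right of X, X = TR⁻¹.
det R = 4, so R⁻¹ = [[-1, -1/4, -3/4], [-1, -1/2, -1/2], [-3, -1/4, -7/4]].
X = TR⁻¹ = [[19, -20, 1], [-39, 15, 9]] · [[-1, -1/4, -3/4], [-1, -1/2, -1/2], [-3, -1/4, -7/4]] = [[-2, 5, -6], [-3, 0, 6]].

X = [[-2, 5, -6], [-3, 0, 6]]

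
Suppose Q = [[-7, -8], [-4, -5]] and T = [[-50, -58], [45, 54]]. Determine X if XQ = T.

Right-multiplying both sides by Q⁻¹ gives X = TQ⁻¹.
det Q = 3, so Q⁻¹ = [[-5/3, 8/3], [4/3, -7/3]].
X = TQ⁻¹ = [[-50, -58], [45, 54]] · [[-5/3, 8/3], [4/3, -7/3]] = [[6, 2], [-3, -6]].

X = [[6, 2], [-3, -6]]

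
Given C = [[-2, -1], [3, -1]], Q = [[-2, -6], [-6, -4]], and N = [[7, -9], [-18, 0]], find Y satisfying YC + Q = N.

YC = N − Q = [[9, -3], [-12, 4]].
Right-multiplying both sides by C⁻¹ gives Y = (N − Q)C⁻¹.
det C = 5, so C⁻¹ = [[-1/5, 1/5], [-3/5, -2/5]].
Y = (N − Q)C⁻¹ = [[0, 3], [0, -4]].

Y = [[0, 3], [0, -4]]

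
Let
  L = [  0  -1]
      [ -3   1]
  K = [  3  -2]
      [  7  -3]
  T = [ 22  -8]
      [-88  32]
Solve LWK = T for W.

W = [[-2, 4], [2, -4]]

W = L⁻¹TK⁻¹ (apply L⁻¹ on the left and K⁻¹ on the right).
det L = -3; the adjugate gives L⁻¹ = [[-1/3, -1/3], [-1, 0]].
det K = 5, so K⁻¹ = [[-3/5, 2/5], [-7/5, 3/5]].
L⁻¹T = [[22, -8], [-22, 8]].
W = (L⁻¹T)K⁻¹ = [[-2, 4], [2, -4]].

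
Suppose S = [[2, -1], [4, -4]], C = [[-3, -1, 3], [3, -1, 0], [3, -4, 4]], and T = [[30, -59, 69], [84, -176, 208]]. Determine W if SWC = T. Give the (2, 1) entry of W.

Left-multiply by S⁻¹ and right-multiply by C⁻¹: W = S⁻¹TC⁻¹.
det S = -4; the adjugate gives S⁻¹ = [[1, -1/4], [1, -1/2]].
det C = -3; the adjugate gives C⁻¹ = [[4/3, 8/3, -1], [4, 7, -3], [3, 5, -2]].
S⁻¹T = [[9, -15, 17], [-12, 29, -35]].
W = (S⁻¹T)C⁻¹ = [[3, 4, 2], [-5, -4, -5]].

-5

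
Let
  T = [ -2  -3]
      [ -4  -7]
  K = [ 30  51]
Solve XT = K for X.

Since T sits to the right of X, X = KT⁻¹.
T has determinant 2; T⁻¹ = [[-7/2, 3/2], [2, -1]].
X = KT⁻¹ = [[30, 51]] · [[-7/2, 3/2], [2, -1]] = [[-3, -6]].

X = [[-3, -6]]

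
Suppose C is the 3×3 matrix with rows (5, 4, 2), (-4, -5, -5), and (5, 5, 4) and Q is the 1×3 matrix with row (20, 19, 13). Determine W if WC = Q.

C is on the right of W, so right-multiply by C⁻¹: W = QC⁻¹.
C has determinant -1; C⁻¹ = [[-5, 6, 10], [9, -10, -17], [-5, 5, 9]].
W = QC⁻¹ = [[20, 19, 13]] · [[-5, 6, 10], [9, -10, -17], [-5, 5, 9]] = [[6, -5, -6]].

W = [[6, -5, -6]]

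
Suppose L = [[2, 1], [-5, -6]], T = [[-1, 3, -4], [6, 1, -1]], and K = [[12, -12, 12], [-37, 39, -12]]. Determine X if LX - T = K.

LX = K + T = [[11, -9, 8], [-31, 40, -13]].
Since L multiplies X on the left, X = L⁻¹(K + T).
det L = -7, so L⁻¹ = [[6/7, 1/7], [-5/7, -2/7]].
X = L⁻¹(K + T) = [[5, -2, 5], [1, -5, -2]].

X = [[5, -2, 5], [1, -5, -2]]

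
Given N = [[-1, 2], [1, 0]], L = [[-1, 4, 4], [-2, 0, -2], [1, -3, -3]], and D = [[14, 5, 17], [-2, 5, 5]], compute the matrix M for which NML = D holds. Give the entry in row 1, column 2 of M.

0

M = N⁻¹DL⁻¹ (apply N⁻¹ on the left and L⁻¹ on the right).
N has determinant -2; N⁻¹ = [[0, 1], [1/2, 1/2]].
det L = -2, so L⁻¹ = [[3, 0, 4], [4, 1/2, 5], [-3, -1/2, -4]].
N⁻¹D = [[-2, 5, 5], [6, 5, 11]].
M = (N⁻¹D)L⁻¹ = [[-1, 0, -3], [5, -3, 5]].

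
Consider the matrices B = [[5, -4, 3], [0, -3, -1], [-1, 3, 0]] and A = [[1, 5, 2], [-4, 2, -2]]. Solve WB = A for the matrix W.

Right-multiplying both sides by B⁻¹ gives W = AB⁻¹.
det B = 2, so B⁻¹ = [[3/2, 9/2, 13/2], [1/2, 3/2, 5/2], [-3/2, -11/2, -15/2]].
W = AB⁻¹ = [[1, 5, 2], [-4, 2, -2]] · [[3/2, 9/2, 13/2], [1/2, 3/2, 5/2], [-3/2, -11/2, -15/2]] = [[1, 1, 4], [-2, -4, -6]].

W = [[1, 1, 4], [-2, -4, -6]]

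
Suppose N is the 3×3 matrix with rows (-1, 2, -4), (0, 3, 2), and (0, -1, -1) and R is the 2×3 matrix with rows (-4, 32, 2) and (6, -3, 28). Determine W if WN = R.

W = [[4, 6, -6], [-6, 5, 6]]

Right-multiplying both sides by N⁻¹ gives W = RN⁻¹.
det N = 1; the adjugate gives N⁻¹ = [[-1, 6, 16], [0, 1, 2], [0, -1, -3]].
W = RN⁻¹ = [[-4, 32, 2], [6, -3, 28]] · [[-1, 6, 16], [0, 1, 2], [0, -1, -3]] = [[4, 6, -6], [-6, 5, 6]].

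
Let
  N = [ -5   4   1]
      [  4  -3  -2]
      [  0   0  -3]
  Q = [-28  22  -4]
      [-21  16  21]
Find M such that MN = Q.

Right-multiplying both sides by N⁻¹ gives M = QN⁻¹.
det N = 3, so N⁻¹ = [[3, 4, -5/3], [4, 5, -2], [0, 0, -1/3]].
M = QN⁻¹ = [[-28, 22, -4], [-21, 16, 21]] · [[3, 4, -5/3], [4, 5, -2], [0, 0, -1/3]] = [[4, -2, 4], [1, -4, -4]].

M = [[4, -2, 4], [1, -4, -4]]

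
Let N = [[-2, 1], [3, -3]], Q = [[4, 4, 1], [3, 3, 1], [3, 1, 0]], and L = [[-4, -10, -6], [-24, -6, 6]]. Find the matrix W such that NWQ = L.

Left-multiply by N⁻¹ and right-multiply by Q⁻¹: W = N⁻¹LQ⁻¹.
det N = 3, so N⁻¹ = [[-1, -1/3], [-1, -2/3]].
det Q = 2, so Q⁻¹ = [[-1/2, 1/2, 1/2], [3/2, -3/2, -1/2], [-3, 4, 0]].
N⁻¹L = [[12, 12, 4], [20, 14, 2]].
W = (N⁻¹L)Q⁻¹ = [[0, 4, 0], [5, -3, 3]].

W = [[0, 4, 0], [5, -3, 3]]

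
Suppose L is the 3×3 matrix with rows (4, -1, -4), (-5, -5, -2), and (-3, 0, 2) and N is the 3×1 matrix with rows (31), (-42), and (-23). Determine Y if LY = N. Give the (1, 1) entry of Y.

Left-multiplying both sides by L⁻¹ gives Y = L⁻¹N.
L has determinant 4; L⁻¹ = [[-5/2, 1/2, -9/2], [4, -1, 7], [-15/4, 3/4, -25/4]].
Y = L⁻¹N = [[-5/2, 1/2, -9/2], [4, -1, 7], [-15/4, 3/4, -25/4]] · [[31], [-42], [-23]] = [[5], [5], [-4]].

5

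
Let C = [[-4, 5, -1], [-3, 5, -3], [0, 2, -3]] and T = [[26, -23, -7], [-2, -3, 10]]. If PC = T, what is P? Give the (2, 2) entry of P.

Right-multiplying both sides by C⁻¹ gives P = TC⁻¹.
C has determinant -3; C⁻¹ = [[3, -13/3, 10/3], [3, -4, 3], [2, -8/3, 5/3]].
P = TC⁻¹ = [[26, -23, -7], [-2, -3, 10]] · [[3, -13/3, 10/3], [3, -4, 3], [2, -8/3, 5/3]] = [[-5, -2, 6], [5, -6, 1]].

-6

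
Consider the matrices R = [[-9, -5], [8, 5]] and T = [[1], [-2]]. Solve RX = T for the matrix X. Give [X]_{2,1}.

Since R multiplies X on the left, X = R⁻¹T.
det R = -5, so R⁻¹ = [[-1, -1], [8/5, 9/5]].
X = R⁻¹T = [[-1, -1], [8/5, 9/5]] · [[1], [-2]] = [[1], [-2]].

-2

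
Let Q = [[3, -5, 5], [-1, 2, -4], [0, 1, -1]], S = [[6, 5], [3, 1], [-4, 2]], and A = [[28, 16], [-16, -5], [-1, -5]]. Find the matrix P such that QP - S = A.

QP = A + S = [[34, 21], [-13, -4], [-5, -3]].
Left-multiplying both sides by Q⁻¹ gives P = Q⁻¹(A + S).
det Q = 6; the adjugate gives Q⁻¹ = [[1/3, 0, 5/3], [-1/6, -1/2, 7/6], [-1/6, -1/2, 1/6]].
P = Q⁻¹(A + S) = [[3, 2], [-5, -5], [0, -2]].

P = [[3, 2], [-5, -5], [0, -2]]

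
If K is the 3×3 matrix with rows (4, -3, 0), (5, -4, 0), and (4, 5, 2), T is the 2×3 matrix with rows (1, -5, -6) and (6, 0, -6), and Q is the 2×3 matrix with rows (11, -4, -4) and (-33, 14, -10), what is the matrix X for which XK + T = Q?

XK = Q − T = [[10, 1, 2], [-39, 14, -4]].
Since K sits to the right of X, X = (Q − T)K⁻¹.
det K = -2; the adjugate gives K⁻¹ = [[4, -3, 0], [5, -4, 0], [-41/2, 16, 1/2]].
X = (Q − T)K⁻¹ = [[4, -2, 1], [-4, -3, -2]].

X = [[4, -2, 1], [-4, -3, -2]]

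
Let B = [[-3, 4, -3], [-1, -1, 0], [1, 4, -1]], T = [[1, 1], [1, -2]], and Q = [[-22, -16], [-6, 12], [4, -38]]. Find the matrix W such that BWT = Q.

W = B⁻¹QT⁻¹ (apply B⁻¹ on the left and T⁻¹ on the right).
det B = 2, so B⁻¹ = [[1/2, -4, -3/2], [-1/2, 3, 3/2], [-3/2, 8, 7/2]].
det T = -3, so T⁻¹ = [[2/3, 1/3], [1/3, -1/3]].
B⁻¹Q = [[7, 1], [-1, -13], [-1, -13]].
W = (B⁻¹Q)T⁻¹ = [[5, 2], [-5, 4], [-5, 4]].

W = [[5, 2], [-5, 4], [-5, 4]]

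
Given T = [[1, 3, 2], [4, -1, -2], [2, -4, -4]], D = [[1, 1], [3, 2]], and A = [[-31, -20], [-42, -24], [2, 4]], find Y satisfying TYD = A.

Left-multiply by T⁻¹ and right-multiply by D⁻¹: Y = T⁻¹AD⁻¹.
det T = 4; the adjugate gives T⁻¹ = [[-1, 1, -1], [3, -2, 5/2], [-7/2, 5/2, -13/4]].
det D = -1, so D⁻¹ = [[-2, 1], [3, -1]].
T⁻¹A = [[-13, -8], [-4, -2], [-3, -3]].
Y = (T⁻¹A)D⁻¹ = [[2, -5], [2, -2], [-3, 0]].

Y = [[2, -5], [2, -2], [-3, 0]]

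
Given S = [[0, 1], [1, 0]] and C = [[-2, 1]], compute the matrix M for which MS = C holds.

M = [[1, -2]]

S is on the right of M, so right-multiply by S⁻¹: M = CS⁻¹.
det S = -1, so S⁻¹ = [[0, 1], [1, 0]].
M = CS⁻¹ = [[-2, 1]] · [[0, 1], [1, 0]] = [[1, -2]].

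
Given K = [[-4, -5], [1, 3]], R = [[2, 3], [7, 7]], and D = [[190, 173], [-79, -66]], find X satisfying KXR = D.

X = [[-2, -3], [5, -4]]

Isolating X: multiply by K⁻¹ from the left and R⁻¹ from the right, so X = K⁻¹DR⁻¹.
K has determinant -7; K⁻¹ = [[-3/7, -5/7], [1/7, 4/7]].
det R = -7; the adjugate gives R⁻¹ = [[-1, 3/7], [1, -2/7]].
K⁻¹D = [[-25, -27], [-18, -13]].
X = (K⁻¹D)R⁻¹ = [[-2, -3], [5, -4]].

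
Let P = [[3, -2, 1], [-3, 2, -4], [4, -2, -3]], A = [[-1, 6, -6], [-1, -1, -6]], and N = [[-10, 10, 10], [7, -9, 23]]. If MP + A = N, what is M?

M = [[-1, -2, -3], [5, -3, -4]]

MP = N − A = [[-9, 4, 16], [8, -8, 29]].
Since P sits to the right of M, M = (N − A)P⁻¹.
P has determinant 6; P⁻¹ = [[-7/3, -4/3, 1], [-25/6, -13/6, 3/2], [-1/3, -1/3, 0]].
M = (N − A)P⁻¹ = [[-1, -2, -3], [5, -3, -4]].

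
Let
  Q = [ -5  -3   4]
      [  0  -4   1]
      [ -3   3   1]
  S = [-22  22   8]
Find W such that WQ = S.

Since Q sits to the right of W, W = SQ⁻¹.
Q has determinant -4; Q⁻¹ = [[7/4, -15/4, -13/4], [3/4, -7/4, -5/4], [3, -6, -5]].
W = SQ⁻¹ = [[-22, 22, 8]] · [[7/4, -15/4, -13/4], [3/4, -7/4, -5/4], [3, -6, -5]] = [[2, -4, 4]].

W = [[2, -4, 4]]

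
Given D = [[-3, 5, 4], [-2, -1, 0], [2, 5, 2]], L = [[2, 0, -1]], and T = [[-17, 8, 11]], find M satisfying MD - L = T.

MD = T + L = [[-15, 8, 10]].
D is on the right of M, so right-multiply by D⁻¹: M = (T + L)D⁻¹.
det D = -6, so D⁻¹ = [[1/3, -5/3, -2/3], [-2/3, 7/3, 4/3], [4/3, -25/6, -13/6]].
M = (T + L)D⁻¹ = [[3, 2, -1]].

M = [[3, 2, -1]]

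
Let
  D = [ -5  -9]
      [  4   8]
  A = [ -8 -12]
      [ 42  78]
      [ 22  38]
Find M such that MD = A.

M = [[4, 3], [-6, 3], [-6, -2]]

Right-multiplying both sides by D⁻¹ gives M = AD⁻¹.
D has determinant -4; D⁻¹ = [[-2, -9/4], [1, 5/4]].
M = AD⁻¹ = [[-8, -12], [42, 78], [22, 38]] · [[-2, -9/4], [1, 5/4]] = [[4, 3], [-6, 3], [-6, -2]].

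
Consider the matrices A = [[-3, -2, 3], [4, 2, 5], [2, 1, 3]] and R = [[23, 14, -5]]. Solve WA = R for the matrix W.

Right-multiplying both sides by A⁻¹ gives W = RA⁻¹.
A has determinant 1; A⁻¹ = [[1, 9, -16], [-2, -15, 27], [0, -1, 2]].
W = RA⁻¹ = [[23, 14, -5]] · [[1, 9, -16], [-2, -15, 27], [0, -1, 2]] = [[-5, 2, 0]].

W = [[-5, 2, 0]]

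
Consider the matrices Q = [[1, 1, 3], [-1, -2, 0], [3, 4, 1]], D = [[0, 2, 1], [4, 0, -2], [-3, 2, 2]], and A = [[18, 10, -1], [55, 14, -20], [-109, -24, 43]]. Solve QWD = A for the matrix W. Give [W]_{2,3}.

1

Isolating W: multiply by Q⁻¹ from the left and D⁻¹ from the right, so W = Q⁻¹AD⁻¹.
det Q = 5; the adjugate gives Q⁻¹ = [[-2/5, 11/5, 6/5], [1/5, -8/5, -3/5], [2/5, -1/5, -1/5]].
det D = 4, so D⁻¹ = [[1, -1/2, -1], [-1/2, 3/4, 1], [2, -3/2, -2]].
Q⁻¹A = [[-17, -2, 8], [-19, -6, 6], [18, 6, -5]].
W = (Q⁻¹A)D⁻¹ = [[0, -5, -1], [-4, -4, 1], [5, 3, -2]].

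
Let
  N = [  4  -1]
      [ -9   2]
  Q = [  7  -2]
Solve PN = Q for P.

Right-multiplying both sides by N⁻¹ gives P = QN⁻¹.
det N = -1; the adjugate gives N⁻¹ = [[-2, -1], [-9, -4]].
P = QN⁻¹ = [[7, -2]] · [[-2, -1], [-9, -4]] = [[4, 1]].

P = [[4, 1]]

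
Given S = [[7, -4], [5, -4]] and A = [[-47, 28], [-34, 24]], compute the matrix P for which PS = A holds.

P = [[-6, -1], [-2, -4]]

S is on the right of P, so right-multiply by S⁻¹: P = AS⁻¹.
det S = -8; the adjugate gives S⁻¹ = [[1/2, -1/2], [5/8, -7/8]].
P = AS⁻¹ = [[-47, 28], [-34, 24]] · [[1/2, -1/2], [5/8, -7/8]] = [[-6, -1], [-2, -4]].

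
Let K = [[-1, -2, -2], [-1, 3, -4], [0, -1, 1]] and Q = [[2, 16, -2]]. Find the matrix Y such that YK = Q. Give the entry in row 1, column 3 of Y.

Since K sits to the right of Y, Y = QK⁻¹.
det K = -3; the adjugate gives K⁻¹ = [[1/3, -4/3, -14/3], [-1/3, 1/3, 2/3], [-1/3, 1/3, 5/3]].
Y = QK⁻¹ = [[2, 16, -2]] · [[1/3, -4/3, -14/3], [-1/3, 1/3, 2/3], [-1/3, 1/3, 5/3]] = [[-4, 2, -2]].

-2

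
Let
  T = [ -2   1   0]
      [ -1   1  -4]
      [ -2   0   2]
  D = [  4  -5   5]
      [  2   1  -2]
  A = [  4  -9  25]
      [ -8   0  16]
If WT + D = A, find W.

W = [[0, -4, 2], [1, -2, 5]]

WT = A − D = [[0, -4, 20], [-10, -1, 18]].
Since T sits to the right of W, W = (A − D)T⁻¹.
det T = 6; the adjugate gives T⁻¹ = [[1/3, -1/3, -2/3], [5/3, -2/3, -4/3], [1/3, -1/3, -1/6]].
W = (A − D)T⁻¹ = [[0, -4, 2], [1, -2, 5]].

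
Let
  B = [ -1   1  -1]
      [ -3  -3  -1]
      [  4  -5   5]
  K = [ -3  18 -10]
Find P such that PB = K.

Right-multiplying both sides by B⁻¹ gives P = KB⁻¹.
det B = 4; the adjugate gives B⁻¹ = [[-5, 0, -1], [11/4, -1/4, 1/2], [27/4, -1/4, 3/2]].
P = KB⁻¹ = [[-3, 18, -10]] · [[-5, 0, -1], [11/4, -1/4, 1/2], [27/4, -1/4, 3/2]] = [[-3, -2, -3]].

P = [[-3, -2, -3]]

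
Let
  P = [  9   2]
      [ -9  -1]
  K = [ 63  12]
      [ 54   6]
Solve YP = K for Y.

Since P sits to the right of Y, Y = KP⁻¹.
det P = 9; the adjugate gives P⁻¹ = [[-1/9, -2/9], [1, 1]].
Y = KP⁻¹ = [[63, 12], [54, 6]] · [[-1/9, -2/9], [1, 1]] = [[5, -2], [0, -6]].

Y = [[5, -2], [0, -6]]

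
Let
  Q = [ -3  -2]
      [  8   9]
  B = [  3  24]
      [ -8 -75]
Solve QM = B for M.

Since Q multiplies M on the left, M = Q⁻¹B.
det Q = -11; the adjugate gives Q⁻¹ = [[-9/11, -2/11], [8/11, 3/11]].
M = Q⁻¹B = [[-9/11, -2/11], [8/11, 3/11]] · [[3, 24], [-8, -75]] = [[-1, -6], [0, -3]].

M = [[-1, -6], [0, -3]]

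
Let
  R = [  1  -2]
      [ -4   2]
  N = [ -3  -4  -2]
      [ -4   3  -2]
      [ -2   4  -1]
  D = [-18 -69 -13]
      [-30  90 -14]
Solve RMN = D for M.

M = [[-2, -1, -3], [-5, -3, 5]]

Isolating M: multiply by R⁻¹ from the left and N⁻¹ from the right, so M = R⁻¹DN⁻¹.
R has determinant -6; R⁻¹ = [[-1/3, -1/3], [-2/3, -1/6]].
det N = 5; the adjugate gives N⁻¹ = [[1, -12/5, 14/5], [0, -1/5, 2/5], [-2, 4, -5]].
R⁻¹D = [[16, -7, 9], [17, 31, 11]].
M = (R⁻¹D)N⁻¹ = [[-2, -1, -3], [-5, -3, 5]].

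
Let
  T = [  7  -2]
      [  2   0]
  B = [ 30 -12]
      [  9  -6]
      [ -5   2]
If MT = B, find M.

Right-multiplying both sides by T⁻¹ gives M = BT⁻¹.
det T = 4; the adjugate gives T⁻¹ = [[0, 1/2], [-1/2, 7/4]].
M = BT⁻¹ = [[30, -12], [9, -6], [-5, 2]] · [[0, 1/2], [-1/2, 7/4]] = [[6, -6], [3, -6], [-1, 1]].

M = [[6, -6], [3, -6], [-1, 1]]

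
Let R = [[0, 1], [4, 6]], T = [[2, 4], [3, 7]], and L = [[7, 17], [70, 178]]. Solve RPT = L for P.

P = [[-4, 5], [-1, 3]]

Left-multiply by R⁻¹ and right-multiply by T⁻¹: P = R⁻¹LT⁻¹.
det R = -4, so R⁻¹ = [[-3/2, 1/4], [1, 0]].
det T = 2, so T⁻¹ = [[7/2, -2], [-3/2, 1]].
R⁻¹L = [[7, 19], [7, 17]].
P = (R⁻¹L)T⁻¹ = [[-4, 5], [-1, 3]].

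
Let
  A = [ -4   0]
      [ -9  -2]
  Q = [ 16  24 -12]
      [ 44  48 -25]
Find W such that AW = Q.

W = [[-4, -6, 3], [-4, 3, -1]]

A is on the left of W, so left-multiply by A⁻¹: W = A⁻¹Q.
A has determinant 8; A⁻¹ = [[-1/4, 0], [9/8, -1/2]].
W = A⁻¹Q = [[-1/4, 0], [9/8, -1/2]] · [[16, 24, -12], [44, 48, -25]] = [[-4, -6, 3], [-4, 3, -1]].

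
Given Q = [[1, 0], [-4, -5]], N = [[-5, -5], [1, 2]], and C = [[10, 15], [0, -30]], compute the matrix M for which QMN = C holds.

M = [[-1, 5], [2, 2]]

Isolating M: multiply by Q⁻¹ from the left and N⁻¹ from the right, so M = Q⁻¹CN⁻¹.
det Q = -5; the adjugate gives Q⁻¹ = [[1, 0], [-4/5, -1/5]].
det N = -5, so N⁻¹ = [[-2/5, -1], [1/5, 1]].
Q⁻¹C = [[10, 15], [-8, -6]].
M = (Q⁻¹C)N⁻¹ = [[-1, 5], [2, 2]].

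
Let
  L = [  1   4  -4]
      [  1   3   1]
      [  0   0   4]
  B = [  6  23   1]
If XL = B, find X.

Right-multiplying both sides by L⁻¹ gives X = BL⁻¹.
det L = -4; the adjugate gives L⁻¹ = [[-3, 4, -4], [1, -1, 5/4], [0, 0, 1/4]].
X = BL⁻¹ = [[6, 23, 1]] · [[-3, 4, -4], [1, -1, 5/4], [0, 0, 1/4]] = [[5, 1, 5]].

X = [[5, 1, 5]]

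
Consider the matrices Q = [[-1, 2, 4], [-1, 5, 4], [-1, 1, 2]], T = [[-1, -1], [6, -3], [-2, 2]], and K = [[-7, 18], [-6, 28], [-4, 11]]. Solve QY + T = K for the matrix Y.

Y = [[-2, 1], [-2, 4], [-1, 3]]

QY = K − T = [[-6, 19], [-12, 31], [-2, 9]].
Left-multiplying both sides by Q⁻¹ gives Y = Q⁻¹(K − T).
det Q = 6, so Q⁻¹ = [[1, 0, -2], [-1/3, 1/3, 0], [2/3, -1/6, -1/2]].
Y = Q⁻¹(K − T) = [[-2, 1], [-2, 4], [-1, 3]].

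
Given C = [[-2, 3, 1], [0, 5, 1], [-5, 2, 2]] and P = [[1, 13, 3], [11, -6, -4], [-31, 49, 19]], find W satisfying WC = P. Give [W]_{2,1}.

Right-multiplying both sides by C⁻¹ gives W = PC⁻¹.
det C = -6, so C⁻¹ = [[-4/3, 2/3, 1/3], [5/6, -1/6, -1/3], [-25/6, 11/6, 5/3]].
W = PC⁻¹ = [[1, 13, 3], [11, -6, -4], [-31, 49, 19]] · [[-4/3, 2/3, 1/3], [5/6, -1/6, -1/3], [-25/6, 11/6, 5/3]] = [[-3, 4, 1], [-3, 1, -1], [3, 6, 5]].

-3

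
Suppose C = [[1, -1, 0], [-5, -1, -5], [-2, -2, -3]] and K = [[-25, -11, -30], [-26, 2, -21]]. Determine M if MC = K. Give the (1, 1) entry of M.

C is on the right of M, so right-multiply by C⁻¹: M = KC⁻¹.
C has determinant -2; C⁻¹ = [[7/2, 3/2, -5/2], [5/2, 3/2, -5/2], [-4, -2, 3]].
M = KC⁻¹ = [[-25, -11, -30], [-26, 2, -21]] · [[7/2, 3/2, -5/2], [5/2, 3/2, -5/2], [-4, -2, 3]] = [[5, 6, 0], [-2, 6, -3]].

5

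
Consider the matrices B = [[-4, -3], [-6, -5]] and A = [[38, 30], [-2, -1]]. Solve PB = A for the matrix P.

Right-multiplying both sides by B⁻¹ gives P = AB⁻¹.
det B = 2; the adjugate gives B⁻¹ = [[-5/2, 3/2], [3, -2]].
P = AB⁻¹ = [[38, 30], [-2, -1]] · [[-5/2, 3/2], [3, -2]] = [[-5, -3], [2, -1]].

P = [[-5, -3], [2, -1]]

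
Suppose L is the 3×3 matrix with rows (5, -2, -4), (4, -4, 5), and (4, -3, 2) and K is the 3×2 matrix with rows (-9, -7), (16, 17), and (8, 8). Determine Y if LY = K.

Since L multiplies Y on the left, Y = L⁻¹K.
det L = -5, so L⁻¹ = [[-7/5, -16/5, 26/5], [-12/5, -26/5, 41/5], [-4/5, -7/5, 12/5]].
Y = L⁻¹K = [[-7/5, -16/5, 26/5], [-12/5, -26/5, 41/5], [-4/5, -7/5, 12/5]] · [[-9, -7], [16, 17], [8, 8]] = [[3, -3], [4, -6], [4, 1]].

Y = [[3, -3], [4, -6], [4, 1]]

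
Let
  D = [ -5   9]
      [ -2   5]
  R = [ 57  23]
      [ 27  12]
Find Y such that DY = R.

Y = [[-6, -1], [3, 2]]

Left-multiplying both sides by D⁻¹ gives Y = D⁻¹R.
D has determinant -7; D⁻¹ = [[-5/7, 9/7], [-2/7, 5/7]].
Y = D⁻¹R = [[-5/7, 9/7], [-2/7, 5/7]] · [[57, 23], [27, 12]] = [[-6, -1], [3, 2]].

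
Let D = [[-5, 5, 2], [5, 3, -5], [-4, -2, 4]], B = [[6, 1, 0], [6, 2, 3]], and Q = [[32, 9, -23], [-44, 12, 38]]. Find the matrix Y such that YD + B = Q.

YD = Q − B = [[26, 8, -23], [-50, 10, 35]].
Right-multiplying both sides by D⁻¹ gives Y = (Q − B)D⁻¹.
D has determinant -6; D⁻¹ = [[-1/3, 4, 31/6], [0, 2, 5/2], [-1/3, 5, 20/3]].
Y = (Q − B)D⁻¹ = [[-1, 5, 1], [5, -5, 0]].

Y = [[-1, 5, 1], [5, -5, 0]]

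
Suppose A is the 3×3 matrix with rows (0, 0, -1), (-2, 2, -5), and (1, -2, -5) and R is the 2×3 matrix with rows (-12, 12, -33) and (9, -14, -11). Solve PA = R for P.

P = [[3, 6, 0], [-4, -2, 5]]

A is on the right of P, so right-multiply by A⁻¹: P = RA⁻¹.
A has determinant -2; A⁻¹ = [[10, -1, -1], [15/2, -1/2, -1], [-1, 0, 0]].
P = RA⁻¹ = [[-12, 12, -33], [9, -14, -11]] · [[10, -1, -1], [15/2, -1/2, -1], [-1, 0, 0]] = [[3, 6, 0], [-4, -2, 5]].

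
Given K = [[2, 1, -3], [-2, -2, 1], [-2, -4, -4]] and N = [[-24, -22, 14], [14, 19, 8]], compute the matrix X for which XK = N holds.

K is on the right of X, so right-multiply by K⁻¹: X = NK⁻¹.
det K = 2, so K⁻¹ = [[6, 8, -5/2], [-5, -7, 2], [2, 3, -1]].
X = NK⁻¹ = [[-24, -22, 14], [14, 19, 8]] · [[6, 8, -5/2], [-5, -7, 2], [2, 3, -1]] = [[-6, 4, 2], [5, 3, -5]].

X = [[-6, 4, 2], [5, 3, -5]]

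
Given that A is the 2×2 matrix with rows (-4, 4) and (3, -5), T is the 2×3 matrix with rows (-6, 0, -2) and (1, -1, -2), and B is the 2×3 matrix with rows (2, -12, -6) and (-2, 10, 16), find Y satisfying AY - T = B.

AY = B + T = [[-4, -12, -8], [-1, 9, 14]].
A is on the left of Y, so left-multiply by A⁻¹: Y = A⁻¹(B + T).
A has determinant 8; A⁻¹ = [[-5/8, -1/2], [-3/8, -1/2]].
Y = A⁻¹(B + T) = [[3, 3, -2], [2, 0, -4]].

Y = [[3, 3, -2], [2, 0, -4]]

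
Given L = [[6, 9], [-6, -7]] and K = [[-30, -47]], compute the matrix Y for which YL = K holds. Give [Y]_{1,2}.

Right-multiplying both sides by L⁻¹ gives Y = KL⁻¹.
det L = 12, so L⁻¹ = [[-7/12, -3/4], [1/2, 1/2]].
Y = KL⁻¹ = [[-30, -47]] · [[-7/12, -3/4], [1/2, 1/2]] = [[-6, -1]].

-1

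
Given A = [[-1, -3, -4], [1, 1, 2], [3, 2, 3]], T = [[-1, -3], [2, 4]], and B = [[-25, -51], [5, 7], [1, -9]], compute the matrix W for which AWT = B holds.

Isolating W: multiply by A⁻¹ from the left and T⁻¹ from the right, so W = A⁻¹BT⁻¹.
A has determinant -4; A⁻¹ = [[1/4, -1/4, 1/2], [-3/4, -9/4, 1/2], [1/4, 7/4, -1/2]].
det T = 2; the adjugate gives T⁻¹ = [[2, 3/2], [-1, -1/2]].
A⁻¹B = [[-7, -19], [8, 18], [2, 4]].
W = (A⁻¹B)T⁻¹ = [[5, -1], [-2, 3], [0, 1]].

W = [[5, -1], [-2, 3], [0, 1]]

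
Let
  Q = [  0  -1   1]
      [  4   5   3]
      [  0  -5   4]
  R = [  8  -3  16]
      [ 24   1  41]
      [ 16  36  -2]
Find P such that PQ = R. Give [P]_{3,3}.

-2

Q is on the right of P, so right-multiply by Q⁻¹: P = RQ⁻¹.
det Q = -4, so Q⁻¹ = [[-35/4, 1/4, 2], [4, 0, -1], [5, 0, -1]].
P = RQ⁻¹ = [[8, -3, 16], [24, 1, 41], [16, 36, -2]] · [[-35/4, 1/4, 2], [4, 0, -1], [5, 0, -1]] = [[-2, 2, 3], [-1, 6, 6], [-6, 4, -2]].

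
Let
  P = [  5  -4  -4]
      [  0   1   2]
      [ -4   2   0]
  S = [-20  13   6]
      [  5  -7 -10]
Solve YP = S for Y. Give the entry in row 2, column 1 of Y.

1

Right-multiplying both sides by P⁻¹ gives Y = SP⁻¹.
P has determinant -4; P⁻¹ = [[1, 2, 1], [2, 4, 5/2], [-1, -3/2, -5/4]].
Y = SP⁻¹ = [[-20, 13, 6], [5, -7, -10]] · [[1, 2, 1], [2, 4, 5/2], [-1, -3/2, -5/4]] = [[0, 3, 5], [1, -3, 0]].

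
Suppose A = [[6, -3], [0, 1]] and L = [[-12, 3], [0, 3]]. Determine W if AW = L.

Left-multiplying both sides by A⁻¹ gives W = A⁻¹L.
det A = 6, so A⁻¹ = [[1/6, 1/2], [0, 1]].
W = A⁻¹L = [[1/6, 1/2], [0, 1]] · [[-12, 3], [0, 3]] = [[-2, 2], [0, 3]].

W = [[-2, 2], [0, 3]]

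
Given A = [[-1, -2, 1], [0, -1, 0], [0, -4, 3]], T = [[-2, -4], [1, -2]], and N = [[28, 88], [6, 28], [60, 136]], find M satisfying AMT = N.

M = [[4, 4], [5, 4], [-4, 4]]

Left-multiply by A⁻¹ and right-multiply by T⁻¹: M = A⁻¹NT⁻¹.
det A = 3; the adjugate gives A⁻¹ = [[-1, 2/3, 1/3], [0, -1, 0], [0, -4/3, 1/3]].
det T = 8, so T⁻¹ = [[-1/4, 1/2], [-1/8, -1/4]].
A⁻¹N = [[-4, -24], [-6, -28], [12, 8]].
M = (A⁻¹N)T⁻¹ = [[4, 4], [5, 4], [-4, 4]].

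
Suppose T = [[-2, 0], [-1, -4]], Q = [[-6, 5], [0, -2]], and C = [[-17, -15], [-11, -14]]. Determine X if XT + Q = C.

XT = C − Q = [[-11, -20], [-11, -12]].
Right-multiplying both sides by T⁻¹ gives X = (C − Q)T⁻¹.
T has determinant 8; T⁻¹ = [[-1/2, 0], [1/8, -1/4]].
X = (C − Q)T⁻¹ = [[3, 5], [4, 3]].

X = [[3, 5], [4, 3]]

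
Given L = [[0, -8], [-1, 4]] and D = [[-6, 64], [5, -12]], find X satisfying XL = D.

X = [[-5, 6], [-1, -5]]

Right-multiplying both sides by L⁻¹ gives X = DL⁻¹.
L has determinant -8; L⁻¹ = [[-1/2, -1], [-1/8, 0]].
X = DL⁻¹ = [[-6, 64], [5, -12]] · [[-1/2, -1], [-1/8, 0]] = [[-5, 6], [-1, -5]].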